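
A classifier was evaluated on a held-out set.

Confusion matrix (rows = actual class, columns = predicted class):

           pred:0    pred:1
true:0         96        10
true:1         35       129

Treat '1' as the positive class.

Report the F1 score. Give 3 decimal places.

Precision = TP/(TP+FP) = 129/139 = 0.9281
Recall = TP/(TP+FN) = 129/164 = 0.7866
F1 = 2·TP/(2·TP+FP+FN) = 258/303 = 0.851

0.851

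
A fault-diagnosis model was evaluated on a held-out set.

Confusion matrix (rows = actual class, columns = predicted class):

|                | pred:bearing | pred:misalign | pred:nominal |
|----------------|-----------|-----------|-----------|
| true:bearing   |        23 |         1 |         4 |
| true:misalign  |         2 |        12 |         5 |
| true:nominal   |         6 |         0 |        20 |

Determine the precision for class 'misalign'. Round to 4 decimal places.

0.9231

Treat 'misalign' as positive and all other classes as negative.
precision = TP/(TP+FP).
misalign: TP=12, FP=1+0=1 → 12/13 = 0.92308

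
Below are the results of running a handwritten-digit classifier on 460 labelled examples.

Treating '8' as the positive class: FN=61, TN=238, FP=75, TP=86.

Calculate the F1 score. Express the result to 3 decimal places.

Precision = TP/(TP+FP) = 86/161 = 0.5342
Recall = TP/(TP+FN) = 86/147 = 0.5850
F1 = 2·TP/(2·TP+FP+FN) = 172/308 = 0.558

0.558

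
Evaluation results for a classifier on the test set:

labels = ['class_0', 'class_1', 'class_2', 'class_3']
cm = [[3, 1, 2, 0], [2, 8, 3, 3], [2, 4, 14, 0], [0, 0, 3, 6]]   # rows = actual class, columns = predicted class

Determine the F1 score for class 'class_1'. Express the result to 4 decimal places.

One-vs-rest for 'class_1': TP = diagonal; FP = other classes predicted 'class_1'; FN = 'class_1' predicted as other.
F1 score = 2·TP/(2·TP+FP+FN).
class_1: TP=8, FP=1+4+0=5, FN=2+3+3=8 → 16/29 = 0.55172

0.5517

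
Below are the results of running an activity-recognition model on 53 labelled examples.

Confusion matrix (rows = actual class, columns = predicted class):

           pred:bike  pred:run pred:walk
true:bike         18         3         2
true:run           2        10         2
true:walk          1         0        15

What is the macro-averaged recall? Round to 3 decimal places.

Per-class recall (TP/(TP+FN)):
  bike: TP=18, FN=3+2=5 → 18/23 = 0.7826
  run: TP=10, FN=2+2=4 → 10/14 = 0.7143
  walk: TP=15, FN=1+0=1 → 15/16 = 0.9375
Macro-recall = mean = (0.7826 + 0.7143 + 0.9375) / 3 = 0.811

0.811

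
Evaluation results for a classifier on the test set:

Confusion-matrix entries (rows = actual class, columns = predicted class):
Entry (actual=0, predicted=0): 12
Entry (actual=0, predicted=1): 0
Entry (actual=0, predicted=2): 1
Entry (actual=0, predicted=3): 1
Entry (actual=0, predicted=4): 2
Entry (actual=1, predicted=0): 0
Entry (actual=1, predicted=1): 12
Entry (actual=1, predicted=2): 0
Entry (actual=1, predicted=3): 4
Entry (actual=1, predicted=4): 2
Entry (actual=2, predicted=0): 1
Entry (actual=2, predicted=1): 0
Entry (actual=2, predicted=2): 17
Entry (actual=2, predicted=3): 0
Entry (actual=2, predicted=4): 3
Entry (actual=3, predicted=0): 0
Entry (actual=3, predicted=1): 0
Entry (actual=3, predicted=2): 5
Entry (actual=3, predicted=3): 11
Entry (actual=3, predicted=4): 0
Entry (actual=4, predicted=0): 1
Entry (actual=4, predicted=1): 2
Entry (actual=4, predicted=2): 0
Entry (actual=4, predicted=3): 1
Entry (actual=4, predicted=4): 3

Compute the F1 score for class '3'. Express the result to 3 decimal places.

0.667

Treat '3' as positive and all other classes as negative.
F1 score = 2·TP/(2·TP+FP+FN).
3: TP=11, FP=1+4+0+1=6, FN=0+0+5+0=5 → 22/33 = 0.6667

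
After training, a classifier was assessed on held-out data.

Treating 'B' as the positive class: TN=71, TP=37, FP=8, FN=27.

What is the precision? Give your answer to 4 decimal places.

0.8222

Precision = TP/(TP+FP) = 37/(37+8) = 37/45 = 0.8222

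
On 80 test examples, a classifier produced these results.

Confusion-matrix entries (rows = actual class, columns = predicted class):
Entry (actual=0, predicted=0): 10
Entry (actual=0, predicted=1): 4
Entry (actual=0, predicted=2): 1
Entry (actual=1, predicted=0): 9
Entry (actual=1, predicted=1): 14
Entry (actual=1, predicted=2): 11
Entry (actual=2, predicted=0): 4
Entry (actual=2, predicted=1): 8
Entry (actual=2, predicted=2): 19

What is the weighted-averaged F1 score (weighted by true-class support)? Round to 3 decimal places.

0.535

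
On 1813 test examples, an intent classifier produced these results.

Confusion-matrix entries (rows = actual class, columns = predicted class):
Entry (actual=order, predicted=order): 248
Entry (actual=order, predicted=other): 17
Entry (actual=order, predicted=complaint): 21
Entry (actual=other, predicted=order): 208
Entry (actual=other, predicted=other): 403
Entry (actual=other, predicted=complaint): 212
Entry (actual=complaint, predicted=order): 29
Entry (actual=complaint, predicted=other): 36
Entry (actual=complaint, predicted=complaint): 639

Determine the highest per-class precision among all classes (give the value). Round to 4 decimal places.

Per-class precision (TP/(TP+FP)):
  order: TP=248, FP=208+29=237 → 248/485 = 0.51134
  other: TP=403, FP=17+36=53 → 403/456 = 0.88377
  complaint: TP=639, FP=21+212=233 → 639/872 = 0.73280
Highest is class 'other' with precision = 0.8838.

0.8838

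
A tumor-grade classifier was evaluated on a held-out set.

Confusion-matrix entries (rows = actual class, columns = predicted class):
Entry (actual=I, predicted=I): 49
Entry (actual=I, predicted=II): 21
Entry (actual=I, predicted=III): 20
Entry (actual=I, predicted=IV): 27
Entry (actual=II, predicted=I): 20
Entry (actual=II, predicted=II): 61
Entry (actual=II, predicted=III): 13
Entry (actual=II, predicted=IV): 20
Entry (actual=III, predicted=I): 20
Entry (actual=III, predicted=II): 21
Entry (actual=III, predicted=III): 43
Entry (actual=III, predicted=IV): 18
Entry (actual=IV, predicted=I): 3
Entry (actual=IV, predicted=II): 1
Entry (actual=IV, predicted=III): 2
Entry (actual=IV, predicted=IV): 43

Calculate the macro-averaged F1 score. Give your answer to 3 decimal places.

Per-class F1 score (2·TP/(2·TP+FP+FN)):
  I: TP=49, FP=20+20+3=43, FN=21+20+27=68 → 98/209 = 0.4689
  II: TP=61, FP=21+21+1=43, FN=20+13+20=53 → 122/218 = 0.5596
  III: TP=43, FP=20+13+2=35, FN=20+21+18=59 → 86/180 = 0.4778
  IV: TP=43, FP=27+20+18=65, FN=3+1+2=6 → 86/157 = 0.5478
Macro-F1 score = mean = (0.4689 + 0.5596 + 0.4778 + 0.5478) / 4 = 0.514

0.514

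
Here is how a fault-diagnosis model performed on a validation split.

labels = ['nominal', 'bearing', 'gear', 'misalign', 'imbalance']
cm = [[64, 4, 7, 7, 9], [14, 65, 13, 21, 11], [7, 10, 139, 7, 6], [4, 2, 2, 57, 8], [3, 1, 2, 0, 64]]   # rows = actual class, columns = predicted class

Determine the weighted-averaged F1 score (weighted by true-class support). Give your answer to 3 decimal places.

0.735

Per-class F1 score (2·TP/(2·TP+FP+FN)):
  nominal: TP=64, FP=14+7+4+3=28, FN=4+7+7+9=27 → 128/183 = 0.6995
  bearing: TP=65, FP=4+10+2+1=17, FN=14+13+21+11=59 → 130/206 = 0.6311
  gear: TP=139, FP=7+13+2+2=24, FN=7+10+7+6=30 → 278/332 = 0.8373
  misalign: TP=57, FP=7+21+7+0=35, FN=4+2+2+8=16 → 114/165 = 0.6909
  imbalance: TP=64, FP=9+11+6+8=34, FN=3+1+2+0=6 → 128/168 = 0.7619
Weighted-F1 score = Σ (supportᵢ/N)·F1 scoreᵢ with N=527: (91/527)·0.6995 + (124/527)·0.6311 + (169/527)·0.8373 + (73/527)·0.6909 + (70/527)·0.7619 = 0.735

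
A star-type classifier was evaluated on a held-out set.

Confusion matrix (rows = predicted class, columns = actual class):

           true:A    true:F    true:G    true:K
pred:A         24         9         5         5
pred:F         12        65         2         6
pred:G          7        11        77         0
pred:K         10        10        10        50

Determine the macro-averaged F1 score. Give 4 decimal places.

Per-class F1 score (2·TP/(2·TP+FP+FN)):
  A: TP=24, FP=9+5+5=19, FN=12+7+10=29 → 48/96 = 0.50000
  F: TP=65, FP=12+2+6=20, FN=9+11+10=30 → 130/180 = 0.72222
  G: TP=77, FP=7+11+0=18, FN=5+2+10=17 → 154/189 = 0.81481
  K: TP=50, FP=10+10+10=30, FN=5+6+0=11 → 100/141 = 0.70922
Macro-F1 score = mean = (0.50000 + 0.72222 + 0.81481 + 0.70922) / 4 = 0.6866

0.6866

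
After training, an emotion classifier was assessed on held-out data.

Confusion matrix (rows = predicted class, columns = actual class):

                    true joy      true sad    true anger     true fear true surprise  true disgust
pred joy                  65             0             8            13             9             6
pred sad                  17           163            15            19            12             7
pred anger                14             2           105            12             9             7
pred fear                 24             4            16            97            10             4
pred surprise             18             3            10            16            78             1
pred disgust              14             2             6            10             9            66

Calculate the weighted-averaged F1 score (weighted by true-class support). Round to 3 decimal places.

Per-class F1 score (2·TP/(2·TP+FP+FN)):
  joy: TP=65, FP=0+8+13+9+6=36, FN=17+14+24+18+14=87 → 130/253 = 0.5138
  sad: TP=163, FP=17+15+19+12+7=70, FN=0+2+4+3+2=11 → 326/407 = 0.8010
  anger: TP=105, FP=14+2+12+9+7=44, FN=8+15+16+10+6=55 → 210/309 = 0.6796
  fear: TP=97, FP=24+4+16+10+4=58, FN=13+19+12+16+10=70 → 194/322 = 0.6025
  surprise: TP=78, FP=18+3+10+16+1=48, FN=9+12+9+10+9=49 → 156/253 = 0.6166
  disgust: TP=66, FP=14+2+6+10+9=41, FN=6+7+7+4+1=25 → 132/198 = 0.6667
Weighted-F1 score = Σ (supportᵢ/N)·F1 scoreᵢ with N=871: (152/871)·0.5138 + (174/871)·0.8010 + (160/871)·0.6796 + (167/871)·0.6025 + (127/871)·0.6166 + (91/871)·0.6667 = 0.650

0.650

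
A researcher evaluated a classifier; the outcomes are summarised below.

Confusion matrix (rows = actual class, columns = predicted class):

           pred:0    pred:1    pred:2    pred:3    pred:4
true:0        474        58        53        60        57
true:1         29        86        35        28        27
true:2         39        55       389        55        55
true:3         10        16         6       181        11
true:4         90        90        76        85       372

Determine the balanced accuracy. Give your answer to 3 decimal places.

Balanced accuracy = mean of per-class recall.
  0: recall = 474/702 = 0.6752
  1: recall = 86/205 = 0.4195
  2: recall = 389/593 = 0.6560
  3: recall = 181/224 = 0.8080
  4: recall = 372/713 = 0.5217
Mean = (0.6752 + 0.4195 + 0.6560 + 0.8080 + 0.5217) / 5 = 0.616

0.616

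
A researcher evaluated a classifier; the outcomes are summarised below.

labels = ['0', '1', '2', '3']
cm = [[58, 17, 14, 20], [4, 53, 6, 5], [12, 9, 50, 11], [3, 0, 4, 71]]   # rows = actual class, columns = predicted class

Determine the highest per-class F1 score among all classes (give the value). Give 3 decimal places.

0.768

Per-class F1 score (2·TP/(2·TP+FP+FN)):
  0: TP=58, FP=4+12+3=19, FN=17+14+20=51 → 116/186 = 0.6237
  1: TP=53, FP=17+9+0=26, FN=4+6+5=15 → 106/147 = 0.7211
  2: TP=50, FP=14+6+4=24, FN=12+9+11=32 → 100/156 = 0.6410
  3: TP=71, FP=20+5+11=36, FN=3+0+4=7 → 142/185 = 0.7676
Highest is class '3' with F1 score = 0.768.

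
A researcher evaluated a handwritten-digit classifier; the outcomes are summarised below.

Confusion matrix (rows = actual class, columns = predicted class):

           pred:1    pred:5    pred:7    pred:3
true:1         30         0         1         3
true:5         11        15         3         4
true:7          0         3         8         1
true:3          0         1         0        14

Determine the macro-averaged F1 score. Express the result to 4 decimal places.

0.7001

Per-class F1 score (2·TP/(2·TP+FP+FN)):
  1: TP=30, FP=11+0+0=11, FN=0+1+3=4 → 60/75 = 0.80000
  5: TP=15, FP=0+3+1=4, FN=11+3+4=18 → 30/52 = 0.57692
  7: TP=8, FP=1+3+0=4, FN=0+3+1=4 → 16/24 = 0.66667
  3: TP=14, FP=3+4+1=8, FN=0+1+0=1 → 28/37 = 0.75676
Macro-F1 score = mean = (0.80000 + 0.57692 + 0.66667 + 0.75676) / 4 = 0.7001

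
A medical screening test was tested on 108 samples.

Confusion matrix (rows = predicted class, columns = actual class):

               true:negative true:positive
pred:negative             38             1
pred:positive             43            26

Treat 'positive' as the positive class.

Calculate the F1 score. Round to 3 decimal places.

Precision = TP/(TP+FP) = 26/69 = 0.3768
Recall = TP/(TP+FN) = 26/27 = 0.9630
F1 = 2·TP/(2·TP+FP+FN) = 52/96 = 0.542

0.542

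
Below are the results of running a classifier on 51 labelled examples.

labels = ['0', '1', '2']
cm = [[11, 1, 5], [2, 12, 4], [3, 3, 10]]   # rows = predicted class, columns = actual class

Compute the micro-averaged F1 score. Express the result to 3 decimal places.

0.647

Micro-averaging pools counts across classes: ΣTP=33, ΣFP=18, ΣFN=18.
Micro-F1 score = 2·TP/(2·TP+FP+FN) on pooled counts = 0.647 (equals overall accuracy in single-label multiclass).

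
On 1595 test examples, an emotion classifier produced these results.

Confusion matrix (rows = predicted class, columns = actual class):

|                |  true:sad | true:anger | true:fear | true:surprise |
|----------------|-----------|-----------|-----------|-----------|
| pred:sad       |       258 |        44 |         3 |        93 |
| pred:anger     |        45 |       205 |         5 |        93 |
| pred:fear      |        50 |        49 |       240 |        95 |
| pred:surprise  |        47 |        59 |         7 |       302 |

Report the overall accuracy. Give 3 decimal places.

Accuracy = trace / total = (258+205+240+302=1005) / 1595 = 1005/1595 = 0.630

0.630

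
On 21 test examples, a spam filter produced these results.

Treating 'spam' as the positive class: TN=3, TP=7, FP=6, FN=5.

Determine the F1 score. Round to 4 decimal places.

Precision = TP/(TP+FP) = 7/13 = 0.5385
Recall = TP/(TP+FN) = 7/12 = 0.5833
F1 = 2·TP/(2·TP+FP+FN) = 14/25 = 0.5600

0.5600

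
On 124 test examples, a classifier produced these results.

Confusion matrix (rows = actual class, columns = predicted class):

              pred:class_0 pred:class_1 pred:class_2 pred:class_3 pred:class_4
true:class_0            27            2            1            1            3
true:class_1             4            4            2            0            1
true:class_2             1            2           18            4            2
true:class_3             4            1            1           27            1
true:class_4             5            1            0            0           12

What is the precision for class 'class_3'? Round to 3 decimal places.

0.844

One-vs-rest for 'class_3': TP = diagonal; FP = other classes predicted 'class_3'; FN = 'class_3' predicted as other.
precision = TP/(TP+FP).
class_3: TP=27, FP=1+0+4+0=5 → 27/32 = 0.8438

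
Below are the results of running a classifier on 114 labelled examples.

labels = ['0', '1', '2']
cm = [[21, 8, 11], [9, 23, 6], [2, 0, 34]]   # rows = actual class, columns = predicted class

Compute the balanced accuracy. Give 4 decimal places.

Balanced accuracy = mean of per-class recall.
  0: recall = 21/40 = 0.52500
  1: recall = 23/38 = 0.60526
  2: recall = 34/36 = 0.94444
Mean = (0.52500 + 0.60526 + 0.94444) / 3 = 0.6916

0.6916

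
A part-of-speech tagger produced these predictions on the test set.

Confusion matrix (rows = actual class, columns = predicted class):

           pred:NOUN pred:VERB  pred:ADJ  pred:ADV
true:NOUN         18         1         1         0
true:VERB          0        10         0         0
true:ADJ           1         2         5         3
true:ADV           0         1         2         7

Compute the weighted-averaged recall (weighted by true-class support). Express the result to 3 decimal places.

Per-class recall (TP/(TP+FN)):
  NOUN: TP=18, FN=1+1+0=2 → 18/20 = 0.9000
  VERB: TP=10, FN=0+0+0=0 → 10/10 = 1.0000
  ADJ: TP=5, FN=1+2+3=6 → 5/11 = 0.4545
  ADV: TP=7, FN=0+1+2=3 → 7/10 = 0.7000
Weighted-recall = Σ (supportᵢ/N)·recallᵢ with N=51: (20/51)·0.9000 + (10/51)·1.0000 + (11/51)·0.4545 + (10/51)·0.7000 = 0.784

0.784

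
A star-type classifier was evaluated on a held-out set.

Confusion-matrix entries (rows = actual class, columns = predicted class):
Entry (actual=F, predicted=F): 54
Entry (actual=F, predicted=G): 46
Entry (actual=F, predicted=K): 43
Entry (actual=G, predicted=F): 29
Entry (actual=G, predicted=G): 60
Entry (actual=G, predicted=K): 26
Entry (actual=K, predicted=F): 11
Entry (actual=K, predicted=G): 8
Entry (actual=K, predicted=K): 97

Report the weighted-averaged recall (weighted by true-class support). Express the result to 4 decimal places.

0.5642

Per-class recall (TP/(TP+FN)):
  F: TP=54, FN=46+43=89 → 54/143 = 0.37762
  G: TP=60, FN=29+26=55 → 60/115 = 0.52174
  K: TP=97, FN=11+8=19 → 97/116 = 0.83621
Weighted-recall = Σ (supportᵢ/N)·recallᵢ with N=374: (143/374)·0.37762 + (115/374)·0.52174 + (116/374)·0.83621 = 0.5642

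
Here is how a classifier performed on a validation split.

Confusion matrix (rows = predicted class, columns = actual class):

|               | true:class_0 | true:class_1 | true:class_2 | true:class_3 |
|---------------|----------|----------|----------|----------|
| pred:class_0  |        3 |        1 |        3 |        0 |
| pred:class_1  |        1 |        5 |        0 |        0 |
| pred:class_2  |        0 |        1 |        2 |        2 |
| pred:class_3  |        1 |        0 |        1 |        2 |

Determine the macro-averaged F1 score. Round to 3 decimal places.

Per-class F1 score (2·TP/(2·TP+FP+FN)):
  class_0: TP=3, FP=1+3+0=4, FN=1+0+1=2 → 6/12 = 0.5000
  class_1: TP=5, FP=1+0+0=1, FN=1+1+0=2 → 10/13 = 0.7692
  class_2: TP=2, FP=0+1+2=3, FN=3+0+1=4 → 4/11 = 0.3636
  class_3: TP=2, FP=1+0+1=2, FN=0+0+2=2 → 4/8 = 0.5000
Macro-F1 score = mean = (0.5000 + 0.7692 + 0.3636 + 0.5000) / 4 = 0.533

0.533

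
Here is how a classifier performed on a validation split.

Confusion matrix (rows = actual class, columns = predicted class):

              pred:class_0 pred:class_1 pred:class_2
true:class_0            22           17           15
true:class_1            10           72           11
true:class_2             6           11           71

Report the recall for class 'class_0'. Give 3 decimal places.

0.407

recall = TP/(TP+FN).
class_0: TP=22, FN=17+15=32 → 22/54 = 0.4074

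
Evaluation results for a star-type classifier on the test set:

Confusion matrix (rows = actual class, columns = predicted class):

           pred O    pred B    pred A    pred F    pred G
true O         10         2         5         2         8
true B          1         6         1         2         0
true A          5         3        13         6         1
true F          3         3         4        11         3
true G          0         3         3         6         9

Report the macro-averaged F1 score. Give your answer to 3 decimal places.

Per-class F1 score (2·TP/(2·TP+FP+FN)):
  O: TP=10, FP=1+5+3+0=9, FN=2+5+2+8=17 → 20/46 = 0.4348
  B: TP=6, FP=2+3+3+3=11, FN=1+1+2+0=4 → 12/27 = 0.4444
  A: TP=13, FP=5+1+4+3=13, FN=5+3+6+1=15 → 26/54 = 0.4815
  F: TP=11, FP=2+2+6+6=16, FN=3+3+4+3=13 → 22/51 = 0.4314
  G: TP=9, FP=8+0+1+3=12, FN=0+3+3+6=12 → 18/42 = 0.4286
Macro-F1 score = mean = (0.4348 + 0.4444 + 0.4815 + 0.4314 + 0.4286) / 5 = 0.444

0.444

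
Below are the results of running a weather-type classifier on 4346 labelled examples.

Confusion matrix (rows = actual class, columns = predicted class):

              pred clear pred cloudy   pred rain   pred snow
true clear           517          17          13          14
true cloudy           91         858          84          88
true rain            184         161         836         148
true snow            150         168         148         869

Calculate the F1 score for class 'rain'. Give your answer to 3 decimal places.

0.694

Treat 'rain' as positive and all other classes as negative.
F1 score = 2·TP/(2·TP+FP+FN).
rain: TP=836, FP=13+84+148=245, FN=184+161+148=493 → 1672/2410 = 0.6938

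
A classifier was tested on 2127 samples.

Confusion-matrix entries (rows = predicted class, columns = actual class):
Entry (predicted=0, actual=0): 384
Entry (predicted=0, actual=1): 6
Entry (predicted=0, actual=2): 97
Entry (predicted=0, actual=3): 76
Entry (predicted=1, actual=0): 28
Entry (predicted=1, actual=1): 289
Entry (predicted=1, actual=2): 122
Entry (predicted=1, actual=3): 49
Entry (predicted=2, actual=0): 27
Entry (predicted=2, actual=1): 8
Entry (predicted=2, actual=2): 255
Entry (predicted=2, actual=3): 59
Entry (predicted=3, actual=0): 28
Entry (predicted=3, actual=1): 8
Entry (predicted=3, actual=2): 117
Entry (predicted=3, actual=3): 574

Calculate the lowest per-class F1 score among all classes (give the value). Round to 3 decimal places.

0.543

Per-class F1 score (2·TP/(2·TP+FP+FN)):
  0: TP=384, FP=6+97+76=179, FN=28+27+28=83 → 768/1030 = 0.7456
  1: TP=289, FP=28+122+49=199, FN=6+8+8=22 → 578/799 = 0.7234
  2: TP=255, FP=27+8+59=94, FN=97+122+117=336 → 510/940 = 0.5426
  3: TP=574, FP=28+8+117=153, FN=76+49+59=184 → 1148/1485 = 0.7731
Lowest is class '2' with F1 score = 0.543.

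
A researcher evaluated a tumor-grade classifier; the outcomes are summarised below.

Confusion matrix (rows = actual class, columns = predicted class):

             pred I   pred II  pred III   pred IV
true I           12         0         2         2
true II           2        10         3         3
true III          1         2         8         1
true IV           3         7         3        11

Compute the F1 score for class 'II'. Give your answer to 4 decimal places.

Treat 'II' as positive and all other classes as negative.
F1 score = 2·TP/(2·TP+FP+FN).
II: TP=10, FP=0+2+7=9, FN=2+3+3=8 → 20/37 = 0.54054

0.5405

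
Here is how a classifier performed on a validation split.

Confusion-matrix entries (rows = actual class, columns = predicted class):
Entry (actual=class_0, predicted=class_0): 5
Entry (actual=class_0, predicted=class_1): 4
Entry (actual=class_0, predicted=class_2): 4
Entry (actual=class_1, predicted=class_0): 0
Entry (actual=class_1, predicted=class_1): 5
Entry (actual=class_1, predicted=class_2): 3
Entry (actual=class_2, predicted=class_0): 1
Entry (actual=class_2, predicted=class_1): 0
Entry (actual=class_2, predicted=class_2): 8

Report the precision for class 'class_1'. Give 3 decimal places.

precision = TP/(TP+FP).
class_1: TP=5, FP=4+0=4 → 5/9 = 0.5556

0.556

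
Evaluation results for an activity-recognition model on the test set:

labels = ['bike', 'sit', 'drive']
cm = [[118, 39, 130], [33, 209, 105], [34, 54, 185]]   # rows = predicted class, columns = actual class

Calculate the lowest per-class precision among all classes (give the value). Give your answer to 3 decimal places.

Per-class precision (TP/(TP+FP)):
  bike: TP=118, FP=39+130=169 → 118/287 = 0.4111
  sit: TP=209, FP=33+105=138 → 209/347 = 0.6023
  drive: TP=185, FP=34+54=88 → 185/273 = 0.6777
Lowest is class 'bike' with precision = 0.411.

0.411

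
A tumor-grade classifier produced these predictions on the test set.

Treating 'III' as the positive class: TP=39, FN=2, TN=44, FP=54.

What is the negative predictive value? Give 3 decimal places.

NPV = TN/(TN+FN) = 44/(44+2) = 0.957

0.957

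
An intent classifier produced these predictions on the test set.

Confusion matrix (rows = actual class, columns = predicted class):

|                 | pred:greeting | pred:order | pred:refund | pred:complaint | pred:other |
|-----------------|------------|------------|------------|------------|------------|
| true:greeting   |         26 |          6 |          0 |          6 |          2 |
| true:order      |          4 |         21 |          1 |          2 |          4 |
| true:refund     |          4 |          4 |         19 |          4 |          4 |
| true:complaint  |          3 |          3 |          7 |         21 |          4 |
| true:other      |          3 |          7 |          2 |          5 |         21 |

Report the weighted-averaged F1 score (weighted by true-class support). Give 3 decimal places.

Per-class F1 score (2·TP/(2·TP+FP+FN)):
  greeting: TP=26, FP=4+4+3+3=14, FN=6+0+6+2=14 → 52/80 = 0.6500
  order: TP=21, FP=6+4+3+7=20, FN=4+1+2+4=11 → 42/73 = 0.5753
  refund: TP=19, FP=0+1+7+2=10, FN=4+4+4+4=16 → 38/64 = 0.5938
  complaint: TP=21, FP=6+2+4+5=17, FN=3+3+7+4=17 → 42/76 = 0.5526
  other: TP=21, FP=2+4+4+4=14, FN=3+7+2+5=17 → 42/73 = 0.5753
Weighted-F1 score = Σ (supportᵢ/N)·F1 scoreᵢ with N=183: (40/183)·0.6500 + (32/183)·0.5753 + (35/183)·0.5938 + (38/183)·0.5526 + (38/183)·0.5753 = 0.590

0.590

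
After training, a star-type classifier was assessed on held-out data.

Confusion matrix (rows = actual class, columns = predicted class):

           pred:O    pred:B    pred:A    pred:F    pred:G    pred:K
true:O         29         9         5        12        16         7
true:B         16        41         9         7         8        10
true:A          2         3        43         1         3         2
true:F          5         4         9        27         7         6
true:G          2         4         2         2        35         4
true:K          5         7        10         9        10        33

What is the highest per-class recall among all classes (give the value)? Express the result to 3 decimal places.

0.796

Per-class recall (TP/(TP+FN)):
  O: TP=29, FN=9+5+12+16+7=49 → 29/78 = 0.3718
  B: TP=41, FN=16+9+7+8+10=50 → 41/91 = 0.4505
  A: TP=43, FN=2+3+1+3+2=11 → 43/54 = 0.7963
  F: TP=27, FN=5+4+9+7+6=31 → 27/58 = 0.4655
  G: TP=35, FN=2+4+2+2+4=14 → 35/49 = 0.7143
  K: TP=33, FN=5+7+10+9+10=41 → 33/74 = 0.4459
Highest is class 'A' with recall = 0.796.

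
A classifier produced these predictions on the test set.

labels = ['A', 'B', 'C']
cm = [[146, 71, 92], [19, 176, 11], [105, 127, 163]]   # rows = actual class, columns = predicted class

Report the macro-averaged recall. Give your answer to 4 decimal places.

Per-class recall (TP/(TP+FN)):
  A: TP=146, FN=71+92=163 → 146/309 = 0.47249
  B: TP=176, FN=19+11=30 → 176/206 = 0.85437
  C: TP=163, FN=105+127=232 → 163/395 = 0.41266
Macro-recall = mean = (0.47249 + 0.85437 + 0.41266) / 3 = 0.5798

0.5798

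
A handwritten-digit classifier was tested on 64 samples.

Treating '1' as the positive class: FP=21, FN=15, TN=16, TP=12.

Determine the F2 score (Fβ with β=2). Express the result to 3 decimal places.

0.426

Fβ = (1+β²)·TP / ((1+β²)·TP + β²·FN + FP), with β²=4
= 5·12 / (5·12 + 4·15 + 21) = 0.426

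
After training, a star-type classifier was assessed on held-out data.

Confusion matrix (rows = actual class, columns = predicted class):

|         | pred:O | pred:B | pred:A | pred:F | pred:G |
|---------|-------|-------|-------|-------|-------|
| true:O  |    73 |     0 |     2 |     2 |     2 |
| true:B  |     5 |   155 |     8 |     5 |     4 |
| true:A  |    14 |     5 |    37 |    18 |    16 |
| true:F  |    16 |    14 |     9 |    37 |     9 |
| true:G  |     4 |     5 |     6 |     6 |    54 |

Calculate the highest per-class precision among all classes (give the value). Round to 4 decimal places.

0.8659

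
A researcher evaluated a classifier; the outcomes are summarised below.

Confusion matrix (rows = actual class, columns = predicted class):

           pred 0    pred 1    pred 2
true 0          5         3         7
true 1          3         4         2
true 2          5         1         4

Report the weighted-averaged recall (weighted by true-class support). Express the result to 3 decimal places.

0.382

Per-class recall (TP/(TP+FN)):
  0: TP=5, FN=3+7=10 → 5/15 = 0.3333
  1: TP=4, FN=3+2=5 → 4/9 = 0.4444
  2: TP=4, FN=5+1=6 → 4/10 = 0.4000
Weighted-recall = Σ (supportᵢ/N)·recallᵢ with N=34: (15/34)·0.3333 + (9/34)·0.4444 + (10/34)·0.4000 = 0.382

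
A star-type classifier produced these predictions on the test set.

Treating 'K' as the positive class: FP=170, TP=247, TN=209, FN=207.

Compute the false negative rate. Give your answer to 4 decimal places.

0.4559

FNR = FN/(FN+TP) = 207/(207+247) = 0.4559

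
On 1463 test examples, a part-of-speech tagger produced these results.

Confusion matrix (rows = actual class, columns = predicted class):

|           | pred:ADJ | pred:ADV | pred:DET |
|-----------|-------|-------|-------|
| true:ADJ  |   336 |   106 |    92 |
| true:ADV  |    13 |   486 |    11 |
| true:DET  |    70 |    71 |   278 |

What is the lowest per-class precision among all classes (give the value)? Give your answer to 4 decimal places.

Per-class precision (TP/(TP+FP)):
  ADJ: TP=336, FP=13+70=83 → 336/419 = 0.80191
  ADV: TP=486, FP=106+71=177 → 486/663 = 0.73303
  DET: TP=278, FP=92+11=103 → 278/381 = 0.72966
Lowest is class 'DET' with precision = 0.7297.

0.7297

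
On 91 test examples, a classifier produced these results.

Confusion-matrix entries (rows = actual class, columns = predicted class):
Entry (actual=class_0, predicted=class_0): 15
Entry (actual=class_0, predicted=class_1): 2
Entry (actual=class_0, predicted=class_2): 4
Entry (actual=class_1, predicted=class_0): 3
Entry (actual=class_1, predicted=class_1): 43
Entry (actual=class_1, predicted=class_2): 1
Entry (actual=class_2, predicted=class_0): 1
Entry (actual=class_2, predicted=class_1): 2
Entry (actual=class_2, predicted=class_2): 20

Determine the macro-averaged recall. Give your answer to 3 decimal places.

Per-class recall (TP/(TP+FN)):
  class_0: TP=15, FN=2+4=6 → 15/21 = 0.7143
  class_1: TP=43, FN=3+1=4 → 43/47 = 0.9149
  class_2: TP=20, FN=1+2=3 → 20/23 = 0.8696
Macro-recall = mean = (0.7143 + 0.9149 + 0.8696) / 3 = 0.833

0.833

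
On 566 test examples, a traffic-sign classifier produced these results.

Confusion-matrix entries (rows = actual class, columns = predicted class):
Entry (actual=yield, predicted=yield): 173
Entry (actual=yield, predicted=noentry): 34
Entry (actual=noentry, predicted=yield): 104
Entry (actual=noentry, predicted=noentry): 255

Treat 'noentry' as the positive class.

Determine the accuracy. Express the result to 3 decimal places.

0.756

Accuracy = (TP+TN)/N = (255+173)/566 = 0.756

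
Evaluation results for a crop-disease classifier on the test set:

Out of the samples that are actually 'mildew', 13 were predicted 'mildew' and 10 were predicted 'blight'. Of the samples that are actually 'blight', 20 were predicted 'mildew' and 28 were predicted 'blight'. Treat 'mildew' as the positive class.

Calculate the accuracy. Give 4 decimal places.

Accuracy = (TP+TN)/N = (13+28)/71 = 0.5775

0.5775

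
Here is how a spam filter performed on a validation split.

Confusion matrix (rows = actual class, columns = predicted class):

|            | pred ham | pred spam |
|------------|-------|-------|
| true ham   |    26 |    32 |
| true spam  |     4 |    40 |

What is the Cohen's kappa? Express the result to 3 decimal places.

Observed agreement pₒ = trace/N = 66/102 = 0.6471
Expected agreement pₑ = Σ (rowᵢ·colᵢ)/N² = (58·30 + 44·72)/102² = 0.4717
κ = (pₒ − pₑ)/(1 − pₑ) = (0.6471 − 0.4717)/(1 − 0.4717) = 0.332

0.332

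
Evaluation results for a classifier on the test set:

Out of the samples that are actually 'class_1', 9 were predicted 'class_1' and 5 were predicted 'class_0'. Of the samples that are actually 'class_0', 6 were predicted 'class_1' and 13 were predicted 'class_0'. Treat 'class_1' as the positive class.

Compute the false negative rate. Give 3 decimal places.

0.357

FNR = FN/(FN+TP) = 5/(5+9) = 0.357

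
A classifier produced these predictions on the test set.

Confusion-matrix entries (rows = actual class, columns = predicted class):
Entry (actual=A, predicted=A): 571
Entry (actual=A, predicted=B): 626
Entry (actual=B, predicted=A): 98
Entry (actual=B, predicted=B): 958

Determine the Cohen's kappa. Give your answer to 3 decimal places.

Observed agreement pₒ = trace/N = 1529/2253 = 0.6787
Expected agreement pₑ = Σ (rowᵢ·colᵢ)/N² = (1197·669 + 1056·1584)/2253² = 0.4873
κ = (pₒ − pₑ)/(1 − pₑ) = (0.6787 − 0.4873)/(1 − 0.4873) = 0.373

0.373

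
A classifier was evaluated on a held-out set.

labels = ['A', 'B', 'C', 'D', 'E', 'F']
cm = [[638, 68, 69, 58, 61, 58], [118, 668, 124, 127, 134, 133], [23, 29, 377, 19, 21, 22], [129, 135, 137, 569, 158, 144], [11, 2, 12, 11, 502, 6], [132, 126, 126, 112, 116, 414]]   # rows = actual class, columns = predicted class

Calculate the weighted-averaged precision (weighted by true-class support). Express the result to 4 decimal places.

0.5858

Per-class precision (TP/(TP+FP)):
  A: TP=638, FP=118+23+129+11+132=413 → 638/1051 = 0.60704
  B: TP=668, FP=68+29+135+2+126=360 → 668/1028 = 0.64981
  C: TP=377, FP=69+124+137+12+126=468 → 377/845 = 0.44615
  D: TP=569, FP=58+127+19+11+112=327 → 569/896 = 0.63504
  E: TP=502, FP=61+134+21+158+116=490 → 502/992 = 0.50605
  F: TP=414, FP=58+133+22+144+6=363 → 414/777 = 0.53282
Weighted-precision = Σ (supportᵢ/N)·precisionᵢ with N=5589: (952/5589)·0.60704 + (1304/5589)·0.64981 + (491/5589)·0.44615 + (1272/5589)·0.63504 + (544/5589)·0.50605 + (1026/5589)·0.53282 = 0.5858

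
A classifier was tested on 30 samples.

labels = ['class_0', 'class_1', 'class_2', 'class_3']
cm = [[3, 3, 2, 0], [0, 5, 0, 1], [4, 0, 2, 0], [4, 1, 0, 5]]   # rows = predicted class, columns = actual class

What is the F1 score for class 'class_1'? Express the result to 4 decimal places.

0.6667

One-vs-rest for 'class_1': TP = diagonal; FP = other classes predicted 'class_1'; FN = 'class_1' predicted as other.
F1 score = 2·TP/(2·TP+FP+FN).
class_1: TP=5, FP=0+0+1=1, FN=3+0+1=4 → 10/15 = 0.66667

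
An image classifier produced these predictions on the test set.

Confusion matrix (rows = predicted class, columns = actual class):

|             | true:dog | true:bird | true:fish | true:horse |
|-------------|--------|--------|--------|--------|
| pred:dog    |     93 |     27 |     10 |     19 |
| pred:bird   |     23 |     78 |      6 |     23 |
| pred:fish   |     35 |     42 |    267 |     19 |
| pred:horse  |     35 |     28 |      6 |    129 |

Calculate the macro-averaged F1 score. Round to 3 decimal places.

Per-class F1 score (2·TP/(2·TP+FP+FN)):
  dog: TP=93, FP=27+10+19=56, FN=23+35+35=93 → 186/335 = 0.5552
  bird: TP=78, FP=23+6+23=52, FN=27+42+28=97 → 156/305 = 0.5115
  fish: TP=267, FP=35+42+19=96, FN=10+6+6=22 → 534/652 = 0.8190
  horse: TP=129, FP=35+28+6=69, FN=19+23+19=61 → 258/388 = 0.6649
Macro-F1 score = mean = (0.5552 + 0.5115 + 0.8190 + 0.6649) / 4 = 0.638

0.638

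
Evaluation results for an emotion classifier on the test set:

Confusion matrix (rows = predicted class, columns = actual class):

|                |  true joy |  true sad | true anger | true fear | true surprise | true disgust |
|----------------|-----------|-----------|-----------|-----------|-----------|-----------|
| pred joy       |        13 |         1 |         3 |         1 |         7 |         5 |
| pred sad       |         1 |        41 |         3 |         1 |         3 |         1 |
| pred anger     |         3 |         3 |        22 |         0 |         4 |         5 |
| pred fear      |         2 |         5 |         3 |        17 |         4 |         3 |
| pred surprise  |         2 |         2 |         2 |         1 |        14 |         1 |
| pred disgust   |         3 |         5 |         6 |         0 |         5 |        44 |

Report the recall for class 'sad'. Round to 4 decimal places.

0.7193

One-vs-rest for 'sad': TP = diagonal; FP = other classes predicted 'sad'; FN = 'sad' predicted as other.
recall = TP/(TP+FN).
sad: TP=41, FN=1+3+5+2+5=16 → 41/57 = 0.71930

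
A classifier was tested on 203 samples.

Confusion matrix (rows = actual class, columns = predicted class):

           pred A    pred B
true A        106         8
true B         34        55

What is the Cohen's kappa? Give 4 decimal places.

0.5659

Observed agreement pₒ = trace/N = 161/203 = 0.79310
Expected agreement pₑ = Σ (rowᵢ·colᵢ)/N² = (114·140 + 89·63)/203² = 0.52336
κ = (pₒ − pₑ)/(1 − pₑ) = (0.79310 − 0.52336)/(1 − 0.52336) = 0.5659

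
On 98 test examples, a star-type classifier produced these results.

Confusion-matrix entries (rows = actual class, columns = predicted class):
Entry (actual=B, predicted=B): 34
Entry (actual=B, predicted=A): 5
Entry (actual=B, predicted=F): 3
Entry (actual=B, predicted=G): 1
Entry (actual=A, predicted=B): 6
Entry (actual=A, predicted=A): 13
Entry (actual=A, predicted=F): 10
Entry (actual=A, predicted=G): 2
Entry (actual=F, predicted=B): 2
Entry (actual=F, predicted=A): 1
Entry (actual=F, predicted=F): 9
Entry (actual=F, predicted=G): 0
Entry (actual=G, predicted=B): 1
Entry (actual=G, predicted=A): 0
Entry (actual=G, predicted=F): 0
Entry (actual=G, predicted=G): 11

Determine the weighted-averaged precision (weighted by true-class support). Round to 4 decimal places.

0.7097

Per-class precision (TP/(TP+FP)):
  B: TP=34, FP=6+2+1=9 → 34/43 = 0.79070
  A: TP=13, FP=5+1+0=6 → 13/19 = 0.68421
  F: TP=9, FP=3+10+0=13 → 9/22 = 0.40909
  G: TP=11, FP=1+2+0=3 → 11/14 = 0.78571
Weighted-precision = Σ (supportᵢ/N)·precisionᵢ with N=98: (43/98)·0.79070 + (31/98)·0.68421 + (12/98)·0.40909 + (12/98)·0.78571 = 0.7097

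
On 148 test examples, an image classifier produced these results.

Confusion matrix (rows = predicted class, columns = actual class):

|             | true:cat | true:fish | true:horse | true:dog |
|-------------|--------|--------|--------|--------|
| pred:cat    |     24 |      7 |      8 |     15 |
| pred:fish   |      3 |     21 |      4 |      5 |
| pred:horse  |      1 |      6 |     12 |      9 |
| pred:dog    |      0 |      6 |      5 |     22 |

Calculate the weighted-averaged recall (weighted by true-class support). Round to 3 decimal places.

0.534

Per-class recall (TP/(TP+FN)):
  cat: TP=24, FN=3+1+0=4 → 24/28 = 0.8571
  fish: TP=21, FN=7+6+6=19 → 21/40 = 0.5250
  horse: TP=12, FN=8+4+5=17 → 12/29 = 0.4138
  dog: TP=22, FN=15+5+9=29 → 22/51 = 0.4314
Weighted-recall = Σ (supportᵢ/N)·recallᵢ with N=148: (28/148)·0.8571 + (40/148)·0.5250 + (29/148)·0.4138 + (51/148)·0.4314 = 0.534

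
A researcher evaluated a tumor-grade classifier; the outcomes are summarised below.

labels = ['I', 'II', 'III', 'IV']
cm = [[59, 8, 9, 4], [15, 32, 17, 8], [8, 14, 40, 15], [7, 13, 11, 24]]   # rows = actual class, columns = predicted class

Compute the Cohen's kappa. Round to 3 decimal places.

Observed agreement pₒ = trace/N = 155/284 = 0.5458
Expected agreement pₑ = Σ (rowᵢ·colᵢ)/N² = (80·89 + 72·67 + 77·77 + 55·51)/284² = 0.2564
κ = (pₒ − pₑ)/(1 − pₑ) = (0.5458 − 0.2564)/(1 − 0.2564) = 0.389

0.389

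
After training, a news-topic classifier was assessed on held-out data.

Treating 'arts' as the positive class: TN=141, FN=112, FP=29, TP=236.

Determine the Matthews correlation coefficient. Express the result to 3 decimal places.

MCC = (TP·TN − FP·FN) / √((TP+FP)(TP+FN)(TN+FP)(TN+FN))
Numerator = 236·141 − 29·112 = 30028
Denominator = √(265·348·170·253) = √3966382200 = 62979.2204
MCC = 30028 / 62979.2204 = 0.477

0.477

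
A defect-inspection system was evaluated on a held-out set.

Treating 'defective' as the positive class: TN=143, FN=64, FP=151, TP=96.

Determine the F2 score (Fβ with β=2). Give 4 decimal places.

0.5411

Fβ = (1+β²)·TP / ((1+β²)·TP + β²·FN + FP), with β²=4
= 5·96 / (5·96 + 4·64 + 151) = 0.5411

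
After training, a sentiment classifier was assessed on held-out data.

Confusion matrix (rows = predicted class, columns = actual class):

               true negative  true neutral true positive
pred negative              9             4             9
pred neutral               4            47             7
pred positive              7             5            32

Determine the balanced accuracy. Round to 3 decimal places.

0.652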